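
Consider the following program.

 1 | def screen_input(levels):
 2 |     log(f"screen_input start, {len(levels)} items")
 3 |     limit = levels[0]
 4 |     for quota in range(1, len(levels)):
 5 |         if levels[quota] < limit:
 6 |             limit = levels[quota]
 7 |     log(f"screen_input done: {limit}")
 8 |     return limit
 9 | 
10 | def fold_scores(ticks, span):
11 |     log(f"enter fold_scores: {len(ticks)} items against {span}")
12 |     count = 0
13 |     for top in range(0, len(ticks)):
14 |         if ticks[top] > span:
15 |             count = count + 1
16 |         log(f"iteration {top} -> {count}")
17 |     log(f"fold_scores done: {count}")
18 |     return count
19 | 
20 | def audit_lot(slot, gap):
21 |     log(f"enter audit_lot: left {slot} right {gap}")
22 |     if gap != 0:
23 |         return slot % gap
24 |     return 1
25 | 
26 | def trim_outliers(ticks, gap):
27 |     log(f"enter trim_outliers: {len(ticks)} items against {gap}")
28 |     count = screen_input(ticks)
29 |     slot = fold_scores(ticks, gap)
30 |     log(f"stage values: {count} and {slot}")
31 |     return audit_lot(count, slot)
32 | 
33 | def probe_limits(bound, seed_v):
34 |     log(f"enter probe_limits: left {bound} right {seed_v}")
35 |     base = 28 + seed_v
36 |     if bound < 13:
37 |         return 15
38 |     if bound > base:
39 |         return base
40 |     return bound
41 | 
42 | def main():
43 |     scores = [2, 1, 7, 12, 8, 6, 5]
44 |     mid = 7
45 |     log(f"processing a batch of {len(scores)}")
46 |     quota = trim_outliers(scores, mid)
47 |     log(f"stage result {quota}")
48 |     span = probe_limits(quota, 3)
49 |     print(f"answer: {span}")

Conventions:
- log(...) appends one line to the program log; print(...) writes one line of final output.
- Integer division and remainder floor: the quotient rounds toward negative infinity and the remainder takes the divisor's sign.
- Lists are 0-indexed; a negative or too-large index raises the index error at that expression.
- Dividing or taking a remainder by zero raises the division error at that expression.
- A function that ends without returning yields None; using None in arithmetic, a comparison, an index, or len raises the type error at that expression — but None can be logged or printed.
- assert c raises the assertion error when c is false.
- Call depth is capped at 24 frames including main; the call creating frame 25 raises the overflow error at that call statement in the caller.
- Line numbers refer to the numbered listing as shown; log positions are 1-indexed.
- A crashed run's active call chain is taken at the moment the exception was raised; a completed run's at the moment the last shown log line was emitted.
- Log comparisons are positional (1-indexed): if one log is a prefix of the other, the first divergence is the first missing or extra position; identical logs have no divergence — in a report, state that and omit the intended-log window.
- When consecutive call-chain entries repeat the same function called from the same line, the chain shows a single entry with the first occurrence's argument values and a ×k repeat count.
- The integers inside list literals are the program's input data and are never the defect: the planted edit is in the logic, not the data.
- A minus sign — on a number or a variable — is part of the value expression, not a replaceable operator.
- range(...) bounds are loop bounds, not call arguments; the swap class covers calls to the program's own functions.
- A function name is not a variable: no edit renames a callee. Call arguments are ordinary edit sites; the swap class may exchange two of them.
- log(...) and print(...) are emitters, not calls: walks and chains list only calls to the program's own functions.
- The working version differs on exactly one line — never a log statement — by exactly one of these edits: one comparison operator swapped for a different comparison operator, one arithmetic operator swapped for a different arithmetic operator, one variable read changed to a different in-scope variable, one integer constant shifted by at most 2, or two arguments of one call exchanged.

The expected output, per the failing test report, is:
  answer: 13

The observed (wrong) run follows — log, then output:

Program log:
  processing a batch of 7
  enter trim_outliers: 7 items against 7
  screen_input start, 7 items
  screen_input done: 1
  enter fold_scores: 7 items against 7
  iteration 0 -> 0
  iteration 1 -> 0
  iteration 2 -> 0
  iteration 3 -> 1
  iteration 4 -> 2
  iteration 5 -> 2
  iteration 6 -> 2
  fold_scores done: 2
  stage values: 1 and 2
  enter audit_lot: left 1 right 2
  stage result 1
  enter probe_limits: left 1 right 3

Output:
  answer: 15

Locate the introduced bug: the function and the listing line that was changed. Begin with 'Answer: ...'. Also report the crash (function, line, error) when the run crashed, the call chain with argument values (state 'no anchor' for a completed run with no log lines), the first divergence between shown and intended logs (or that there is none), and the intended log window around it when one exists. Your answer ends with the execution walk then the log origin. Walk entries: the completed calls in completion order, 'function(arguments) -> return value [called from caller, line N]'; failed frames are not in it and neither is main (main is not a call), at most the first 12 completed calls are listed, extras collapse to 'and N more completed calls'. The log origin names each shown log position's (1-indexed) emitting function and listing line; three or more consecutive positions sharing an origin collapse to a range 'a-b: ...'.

Answer: the defect is in probe_limits at line 37.
Core observation: The two runs log identically and part ways only at the printed values.
Call chain: main -> probe_limits(1, 3) (called at line 48).
First divergence: none (the log streams are identical).
Execution walk:
  screen_input([2, 1, 7, 12, 8, 6, 5]) -> 1  [called from trim_outliers, line 28]
  fold_scores([2, 1, 7, 12, 8, 6, 5], 7) -> 2  [called from trim_outliers, line 29]
  audit_lot(1, 2) -> 1  [called from trim_outliers, line 31]
  trim_outliers([2, 1, 7, 12, 8, 6, 5], 7) -> 1  [called from main, line 46]
  probe_limits(1, 3) -> 15  [called from main, line 48]
Log origins:
  1: emitted by main (line 45)
  2: emitted by trim_outliers (line 27)
  3: emitted by screen_input (line 2)
  4: emitted by screen_input (line 7)
  5: emitted by fold_scores (line 11)
  6-12: emitted by fold_scores (line 16)
  13: emitted by fold_scores (line 17)
  14: emitted by trim_outliers (line 30)
  15: emitted by audit_lot (line 21)
  16: emitted by main (line 47)
  17: emitted by probe_limits (line 34)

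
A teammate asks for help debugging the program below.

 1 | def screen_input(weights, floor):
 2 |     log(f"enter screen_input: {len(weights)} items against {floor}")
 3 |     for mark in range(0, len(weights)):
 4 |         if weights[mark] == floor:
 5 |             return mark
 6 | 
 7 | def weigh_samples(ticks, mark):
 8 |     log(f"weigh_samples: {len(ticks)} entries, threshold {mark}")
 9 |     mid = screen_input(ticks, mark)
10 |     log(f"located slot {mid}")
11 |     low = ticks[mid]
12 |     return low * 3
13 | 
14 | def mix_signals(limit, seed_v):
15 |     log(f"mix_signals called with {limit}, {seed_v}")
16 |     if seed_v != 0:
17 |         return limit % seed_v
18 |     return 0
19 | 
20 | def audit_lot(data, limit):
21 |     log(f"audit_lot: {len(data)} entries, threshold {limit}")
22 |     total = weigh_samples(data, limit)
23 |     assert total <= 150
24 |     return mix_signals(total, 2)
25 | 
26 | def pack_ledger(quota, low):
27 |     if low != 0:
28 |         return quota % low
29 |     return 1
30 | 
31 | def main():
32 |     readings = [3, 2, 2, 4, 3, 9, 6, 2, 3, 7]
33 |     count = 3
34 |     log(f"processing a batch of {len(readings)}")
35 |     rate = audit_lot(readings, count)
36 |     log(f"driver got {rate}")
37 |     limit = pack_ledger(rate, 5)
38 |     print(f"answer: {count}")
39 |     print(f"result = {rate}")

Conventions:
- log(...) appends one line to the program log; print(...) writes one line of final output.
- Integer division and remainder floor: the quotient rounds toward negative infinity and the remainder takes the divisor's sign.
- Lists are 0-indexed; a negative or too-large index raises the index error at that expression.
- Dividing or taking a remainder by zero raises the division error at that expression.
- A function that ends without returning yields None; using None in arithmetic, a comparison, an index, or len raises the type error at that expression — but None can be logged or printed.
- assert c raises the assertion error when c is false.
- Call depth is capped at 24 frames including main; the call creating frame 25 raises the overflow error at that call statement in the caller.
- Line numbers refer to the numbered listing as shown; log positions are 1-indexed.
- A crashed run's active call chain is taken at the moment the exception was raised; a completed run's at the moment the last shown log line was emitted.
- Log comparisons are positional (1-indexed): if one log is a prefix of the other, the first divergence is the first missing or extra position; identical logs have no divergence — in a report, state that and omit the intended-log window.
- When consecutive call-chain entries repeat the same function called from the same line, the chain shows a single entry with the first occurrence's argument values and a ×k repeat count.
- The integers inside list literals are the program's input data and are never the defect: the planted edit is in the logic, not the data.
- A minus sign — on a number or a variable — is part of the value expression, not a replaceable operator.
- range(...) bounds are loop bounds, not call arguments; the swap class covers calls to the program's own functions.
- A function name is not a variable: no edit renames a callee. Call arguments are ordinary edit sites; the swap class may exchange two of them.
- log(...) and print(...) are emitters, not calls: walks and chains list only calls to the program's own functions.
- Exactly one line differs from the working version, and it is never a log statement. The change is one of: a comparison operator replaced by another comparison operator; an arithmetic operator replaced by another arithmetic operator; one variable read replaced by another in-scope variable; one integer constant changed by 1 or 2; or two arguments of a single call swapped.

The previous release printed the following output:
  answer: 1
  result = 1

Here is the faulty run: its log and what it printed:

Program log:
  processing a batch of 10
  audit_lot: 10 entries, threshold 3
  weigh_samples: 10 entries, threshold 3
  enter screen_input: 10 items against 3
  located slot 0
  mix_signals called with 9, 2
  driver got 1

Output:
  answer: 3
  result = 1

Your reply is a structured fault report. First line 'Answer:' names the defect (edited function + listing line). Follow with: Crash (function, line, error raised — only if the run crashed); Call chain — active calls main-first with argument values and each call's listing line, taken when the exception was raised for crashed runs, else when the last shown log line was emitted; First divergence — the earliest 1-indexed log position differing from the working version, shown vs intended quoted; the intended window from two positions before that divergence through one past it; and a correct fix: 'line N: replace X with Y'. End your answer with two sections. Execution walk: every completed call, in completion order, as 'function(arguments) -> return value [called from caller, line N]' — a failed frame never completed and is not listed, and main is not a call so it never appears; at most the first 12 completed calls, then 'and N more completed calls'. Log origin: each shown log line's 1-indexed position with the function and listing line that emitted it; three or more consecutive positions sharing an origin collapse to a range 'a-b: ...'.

Answer: the defect is in main at line 38.
The tell: Nothing in the log betrays the bug — only the output does.
Call chain: main.
First divergence: there is none — every log position agrees.
Execution walk:
  screen_input([3, 2, 2, 4, 3, 9, 6, 2, 3, 7], 3) -> 0  [called from weigh_samples, line 9]
  weigh_samples([3, 2, 2, 4, 3, 9, 6, 2, 3, 7], 3) -> 9  [called from audit_lot, line 22]
  mix_signals(9, 2) -> 1  [called from audit_lot, line 24]
  audit_lot([3, 2, 2, 4, 3, 9, 6, 2, 3, 7], 3) -> 1  [called from main, line 35]
  pack_ledger(1, 5) -> 1  [called from main, line 37]
Log line origins:
  1 — main, line 34
  2 — audit_lot, line 21
  3 — weigh_samples, line 8
  4 — screen_input, line 2
  5 — weigh_samples, line 10
  6 — mix_signals, line 15
  7 — main, line 36
A correct fix: line 38: replace `count` with `limit`.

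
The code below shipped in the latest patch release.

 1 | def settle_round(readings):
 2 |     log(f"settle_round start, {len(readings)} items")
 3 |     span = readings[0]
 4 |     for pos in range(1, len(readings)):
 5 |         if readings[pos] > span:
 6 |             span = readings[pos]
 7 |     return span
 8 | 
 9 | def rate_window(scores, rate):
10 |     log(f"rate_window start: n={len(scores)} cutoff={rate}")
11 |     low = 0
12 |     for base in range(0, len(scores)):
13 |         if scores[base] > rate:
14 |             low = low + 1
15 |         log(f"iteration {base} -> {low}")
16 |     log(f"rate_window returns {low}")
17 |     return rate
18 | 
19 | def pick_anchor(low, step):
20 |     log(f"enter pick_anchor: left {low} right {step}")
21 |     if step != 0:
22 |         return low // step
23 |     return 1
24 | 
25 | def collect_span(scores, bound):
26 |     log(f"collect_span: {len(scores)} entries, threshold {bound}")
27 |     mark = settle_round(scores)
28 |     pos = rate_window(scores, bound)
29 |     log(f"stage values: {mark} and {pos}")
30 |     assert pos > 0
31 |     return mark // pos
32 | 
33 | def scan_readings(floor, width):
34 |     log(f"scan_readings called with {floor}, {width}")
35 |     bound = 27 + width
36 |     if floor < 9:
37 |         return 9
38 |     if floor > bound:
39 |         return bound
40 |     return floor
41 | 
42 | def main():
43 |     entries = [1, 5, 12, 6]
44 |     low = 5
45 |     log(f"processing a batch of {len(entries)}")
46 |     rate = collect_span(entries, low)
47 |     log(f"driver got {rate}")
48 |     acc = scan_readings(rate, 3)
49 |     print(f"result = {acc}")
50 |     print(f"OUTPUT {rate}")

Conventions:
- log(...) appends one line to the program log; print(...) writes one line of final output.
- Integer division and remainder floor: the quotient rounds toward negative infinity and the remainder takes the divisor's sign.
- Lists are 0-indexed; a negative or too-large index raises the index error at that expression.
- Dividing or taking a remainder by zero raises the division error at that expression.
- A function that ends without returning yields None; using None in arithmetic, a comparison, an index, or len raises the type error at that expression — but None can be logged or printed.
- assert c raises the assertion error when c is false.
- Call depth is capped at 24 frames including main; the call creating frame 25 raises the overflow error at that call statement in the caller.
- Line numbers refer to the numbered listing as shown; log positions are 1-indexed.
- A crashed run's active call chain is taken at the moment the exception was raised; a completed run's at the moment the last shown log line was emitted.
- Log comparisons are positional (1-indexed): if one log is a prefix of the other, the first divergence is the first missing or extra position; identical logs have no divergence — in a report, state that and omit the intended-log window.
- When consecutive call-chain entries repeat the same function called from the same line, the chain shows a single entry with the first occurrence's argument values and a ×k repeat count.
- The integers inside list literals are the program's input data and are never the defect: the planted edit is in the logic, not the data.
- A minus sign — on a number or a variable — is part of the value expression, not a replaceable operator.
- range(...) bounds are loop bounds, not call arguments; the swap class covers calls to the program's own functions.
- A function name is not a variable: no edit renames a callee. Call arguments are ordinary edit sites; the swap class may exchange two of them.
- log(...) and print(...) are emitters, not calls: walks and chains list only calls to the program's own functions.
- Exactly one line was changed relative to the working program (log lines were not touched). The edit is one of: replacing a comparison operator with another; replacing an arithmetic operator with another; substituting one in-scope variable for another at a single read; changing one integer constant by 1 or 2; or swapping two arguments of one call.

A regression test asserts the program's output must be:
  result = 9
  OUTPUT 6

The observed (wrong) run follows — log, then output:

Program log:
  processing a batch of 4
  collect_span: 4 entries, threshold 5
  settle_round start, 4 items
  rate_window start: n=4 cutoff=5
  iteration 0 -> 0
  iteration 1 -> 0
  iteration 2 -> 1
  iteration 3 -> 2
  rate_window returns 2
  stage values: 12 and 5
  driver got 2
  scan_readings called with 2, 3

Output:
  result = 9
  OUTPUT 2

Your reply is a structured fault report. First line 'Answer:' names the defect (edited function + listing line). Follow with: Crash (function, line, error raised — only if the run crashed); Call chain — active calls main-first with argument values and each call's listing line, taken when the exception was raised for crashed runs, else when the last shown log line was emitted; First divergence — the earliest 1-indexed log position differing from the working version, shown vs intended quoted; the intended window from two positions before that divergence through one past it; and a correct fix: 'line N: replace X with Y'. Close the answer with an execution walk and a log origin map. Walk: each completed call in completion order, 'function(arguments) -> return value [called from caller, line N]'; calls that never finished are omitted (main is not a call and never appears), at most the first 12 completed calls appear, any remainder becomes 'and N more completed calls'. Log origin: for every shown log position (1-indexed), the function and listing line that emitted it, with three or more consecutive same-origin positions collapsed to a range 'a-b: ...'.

Answer: the defect is in rate_window at line 17.
Key fact: Log line 10 is where behavior first shows: 'stage values: 12 and 5' appears instead of 'stage values: 12 and 2'.
Call chain: main -> scan_readings(2, 3) (called at line 48).
First divergence: position 10 — shown 'stage values: 12 and 5', intended 'stage values: 12 and 2'.
Intended log window:
  8: iteration 3 -> 2
  9: rate_window returns 2
  10: stage values: 12 and 2
  11: driver got 6
Execution walk:
  settle_round([1, 5, 12, 6]) -> 12  [called from collect_span, line 27]
  rate_window([1, 5, 12, 6], 5) -> 5  [called from collect_span, line 28]
  collect_span([1, 5, 12, 6], 5) -> 2  [called from main, line 46]
  scan_readings(2, 3) -> 9  [called from main, line 48]
Log origin:
  1: logged in main at line 45
  2: logged in collect_span at line 26
  3: logged in settle_round at line 2
  4: logged in rate_window at line 10
  5-8: logged in rate_window at line 15
  9: logged in rate_window at line 16
  10: logged in collect_span at line 29
  11: logged in main at line 47
  12: logged in scan_readings at line 34
A correct fix: line 17: replace `rate` with `low`.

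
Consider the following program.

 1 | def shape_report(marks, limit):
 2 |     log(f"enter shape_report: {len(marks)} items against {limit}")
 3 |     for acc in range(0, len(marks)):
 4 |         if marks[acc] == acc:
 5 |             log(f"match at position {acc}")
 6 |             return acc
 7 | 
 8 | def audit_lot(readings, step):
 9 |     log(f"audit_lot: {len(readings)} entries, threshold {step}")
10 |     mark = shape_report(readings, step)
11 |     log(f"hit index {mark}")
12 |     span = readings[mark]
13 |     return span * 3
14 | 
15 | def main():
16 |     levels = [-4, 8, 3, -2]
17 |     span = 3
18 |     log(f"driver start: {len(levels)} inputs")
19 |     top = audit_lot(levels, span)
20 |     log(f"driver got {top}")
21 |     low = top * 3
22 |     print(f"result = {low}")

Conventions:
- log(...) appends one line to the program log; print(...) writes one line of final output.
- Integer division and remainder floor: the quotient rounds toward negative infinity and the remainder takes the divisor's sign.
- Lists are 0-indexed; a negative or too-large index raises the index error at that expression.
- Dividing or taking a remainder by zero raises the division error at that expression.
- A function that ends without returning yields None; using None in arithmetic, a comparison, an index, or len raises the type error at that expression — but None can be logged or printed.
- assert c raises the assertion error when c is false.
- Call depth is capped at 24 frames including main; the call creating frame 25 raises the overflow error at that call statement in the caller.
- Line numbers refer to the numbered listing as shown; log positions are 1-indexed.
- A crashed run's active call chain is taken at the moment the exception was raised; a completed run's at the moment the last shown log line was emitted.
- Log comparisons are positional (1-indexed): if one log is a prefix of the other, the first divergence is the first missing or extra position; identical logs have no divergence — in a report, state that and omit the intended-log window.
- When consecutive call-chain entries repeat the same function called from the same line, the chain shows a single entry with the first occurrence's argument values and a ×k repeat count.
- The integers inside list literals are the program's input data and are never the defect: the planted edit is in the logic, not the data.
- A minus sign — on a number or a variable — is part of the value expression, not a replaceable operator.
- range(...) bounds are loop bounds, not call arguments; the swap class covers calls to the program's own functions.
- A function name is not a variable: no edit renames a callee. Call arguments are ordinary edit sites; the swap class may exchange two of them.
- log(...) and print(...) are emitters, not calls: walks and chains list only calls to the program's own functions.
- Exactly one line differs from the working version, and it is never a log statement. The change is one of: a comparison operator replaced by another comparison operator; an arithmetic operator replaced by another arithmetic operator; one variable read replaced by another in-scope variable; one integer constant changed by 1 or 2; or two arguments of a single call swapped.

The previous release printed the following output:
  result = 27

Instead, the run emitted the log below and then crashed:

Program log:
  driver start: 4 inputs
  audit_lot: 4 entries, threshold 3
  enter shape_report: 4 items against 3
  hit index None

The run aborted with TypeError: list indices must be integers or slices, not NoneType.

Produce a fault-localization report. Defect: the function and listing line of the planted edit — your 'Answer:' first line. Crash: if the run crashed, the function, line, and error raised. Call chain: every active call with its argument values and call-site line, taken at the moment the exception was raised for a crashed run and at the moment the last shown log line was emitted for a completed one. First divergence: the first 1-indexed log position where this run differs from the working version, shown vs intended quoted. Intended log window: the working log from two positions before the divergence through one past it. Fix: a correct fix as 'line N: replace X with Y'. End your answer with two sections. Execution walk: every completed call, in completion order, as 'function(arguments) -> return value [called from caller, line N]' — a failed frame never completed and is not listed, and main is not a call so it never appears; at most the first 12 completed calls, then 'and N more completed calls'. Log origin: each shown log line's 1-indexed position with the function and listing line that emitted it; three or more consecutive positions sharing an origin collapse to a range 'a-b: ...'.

Answer: the defect is in shape_report at line 4.
Key observation: The earliest visible damage is log position 4 — 'hit index None' rather than the intended 'match at position 2'.
Crash: audit_lot, line 12, TypeError.
Call chain: main -> audit_lot([-4, 8, 3, -2], 3) (called at line 19).
First divergence: position 4 — shown 'hit index None', intended 'match at position 2'.
Intended log window:
  2: audit_lot: 4 entries, threshold 3
  3: enter shape_report: 4 items against 3
  4: match at position 2
  5: hit index 2
Execution walk:
  shape_report([-4, 8, 3, -2], 3) -> None  [called from audit_lot, line 10]
Log origin:
  1: emitted by main (line 18)
  2: emitted by audit_lot (line 9)
  3: emitted by shape_report (line 2)
  4: emitted by audit_lot (line 11)
A correct fix: line 4: replace `marks[acc] == acc` with `marks[acc] == limit`.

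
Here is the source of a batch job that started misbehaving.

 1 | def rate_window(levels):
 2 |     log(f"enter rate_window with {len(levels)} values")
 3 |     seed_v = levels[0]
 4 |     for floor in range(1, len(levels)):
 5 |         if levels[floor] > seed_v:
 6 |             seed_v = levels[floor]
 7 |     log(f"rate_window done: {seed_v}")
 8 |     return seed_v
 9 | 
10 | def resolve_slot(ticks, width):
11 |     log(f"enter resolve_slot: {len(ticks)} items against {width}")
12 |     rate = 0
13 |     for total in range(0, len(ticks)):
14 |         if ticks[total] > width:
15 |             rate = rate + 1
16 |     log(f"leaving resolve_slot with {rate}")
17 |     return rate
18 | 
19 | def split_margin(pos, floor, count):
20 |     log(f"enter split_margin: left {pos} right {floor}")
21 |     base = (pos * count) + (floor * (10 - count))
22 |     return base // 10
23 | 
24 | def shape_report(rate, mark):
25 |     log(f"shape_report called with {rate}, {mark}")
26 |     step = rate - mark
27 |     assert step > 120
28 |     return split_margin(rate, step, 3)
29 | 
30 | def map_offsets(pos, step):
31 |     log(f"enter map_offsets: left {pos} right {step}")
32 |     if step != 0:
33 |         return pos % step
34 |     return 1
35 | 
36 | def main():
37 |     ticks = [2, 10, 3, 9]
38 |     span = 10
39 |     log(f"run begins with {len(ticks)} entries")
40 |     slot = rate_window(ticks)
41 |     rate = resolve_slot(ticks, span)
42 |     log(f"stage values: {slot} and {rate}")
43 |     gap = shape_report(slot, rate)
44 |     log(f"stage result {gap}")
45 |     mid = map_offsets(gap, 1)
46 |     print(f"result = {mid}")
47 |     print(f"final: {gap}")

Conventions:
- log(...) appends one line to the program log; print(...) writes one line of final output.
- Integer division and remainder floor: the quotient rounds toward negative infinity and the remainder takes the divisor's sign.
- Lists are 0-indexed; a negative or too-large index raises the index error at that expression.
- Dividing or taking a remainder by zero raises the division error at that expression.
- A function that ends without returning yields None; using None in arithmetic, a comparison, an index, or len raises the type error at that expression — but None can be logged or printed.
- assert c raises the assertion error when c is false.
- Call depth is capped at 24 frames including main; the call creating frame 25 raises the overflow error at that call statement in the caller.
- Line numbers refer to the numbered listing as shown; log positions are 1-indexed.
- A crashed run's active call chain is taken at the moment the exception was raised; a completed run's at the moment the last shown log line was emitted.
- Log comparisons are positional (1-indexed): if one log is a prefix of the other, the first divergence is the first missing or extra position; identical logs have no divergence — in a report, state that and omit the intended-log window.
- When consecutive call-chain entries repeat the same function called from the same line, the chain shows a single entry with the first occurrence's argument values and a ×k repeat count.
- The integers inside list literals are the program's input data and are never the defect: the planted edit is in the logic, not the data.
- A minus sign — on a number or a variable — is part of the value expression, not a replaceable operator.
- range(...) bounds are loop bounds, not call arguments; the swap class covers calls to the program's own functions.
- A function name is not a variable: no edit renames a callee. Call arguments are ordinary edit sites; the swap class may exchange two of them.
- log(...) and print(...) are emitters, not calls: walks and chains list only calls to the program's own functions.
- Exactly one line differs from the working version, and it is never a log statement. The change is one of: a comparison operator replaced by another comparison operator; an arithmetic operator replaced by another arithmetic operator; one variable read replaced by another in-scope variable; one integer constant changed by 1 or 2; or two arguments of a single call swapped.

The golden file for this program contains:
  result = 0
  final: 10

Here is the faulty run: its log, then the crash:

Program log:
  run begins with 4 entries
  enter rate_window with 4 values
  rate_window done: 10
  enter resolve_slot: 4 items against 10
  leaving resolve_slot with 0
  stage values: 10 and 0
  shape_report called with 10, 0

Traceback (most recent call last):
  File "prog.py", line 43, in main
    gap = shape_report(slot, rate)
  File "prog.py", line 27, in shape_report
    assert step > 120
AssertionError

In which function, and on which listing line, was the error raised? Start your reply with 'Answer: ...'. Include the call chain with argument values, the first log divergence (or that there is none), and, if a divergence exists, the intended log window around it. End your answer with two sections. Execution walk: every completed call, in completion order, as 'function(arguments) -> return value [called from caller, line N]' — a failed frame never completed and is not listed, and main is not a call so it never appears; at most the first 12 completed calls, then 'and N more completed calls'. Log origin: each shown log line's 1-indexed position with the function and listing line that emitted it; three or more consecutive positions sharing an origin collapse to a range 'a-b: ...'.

Answer: the error was raised in shape_report, line 27.
The tell: The log ends early — 7 lines, where the working version next logs 'enter split_margin: left 10 right 10'.
Call chain: main -> shape_report(10, 0) (called at line 43).
First divergence: position 8 (shown log ended at 7 lines; the working version continues: 'enter split_margin: left 10 right 10').
Intended log window:
  6: stage values: 10 and 0
  7: shape_report called with 10, 0
  8: enter split_margin: left 10 right 10
  9: stage result 10
Execution walk:
  rate_window([2, 10, 3, 9]) -> 10  [called from main, line 40]
  resolve_slot([2, 10, 3, 9], 10) -> 0  [called from main, line 41]
Log origins:
  1 — main, line 39
  2 — rate_window, line 2
  3 — rate_window, line 7
  4 — resolve_slot, line 11
  5 — resolve_slot, line 16
  6 — main, line 42
  7 — shape_report, line 25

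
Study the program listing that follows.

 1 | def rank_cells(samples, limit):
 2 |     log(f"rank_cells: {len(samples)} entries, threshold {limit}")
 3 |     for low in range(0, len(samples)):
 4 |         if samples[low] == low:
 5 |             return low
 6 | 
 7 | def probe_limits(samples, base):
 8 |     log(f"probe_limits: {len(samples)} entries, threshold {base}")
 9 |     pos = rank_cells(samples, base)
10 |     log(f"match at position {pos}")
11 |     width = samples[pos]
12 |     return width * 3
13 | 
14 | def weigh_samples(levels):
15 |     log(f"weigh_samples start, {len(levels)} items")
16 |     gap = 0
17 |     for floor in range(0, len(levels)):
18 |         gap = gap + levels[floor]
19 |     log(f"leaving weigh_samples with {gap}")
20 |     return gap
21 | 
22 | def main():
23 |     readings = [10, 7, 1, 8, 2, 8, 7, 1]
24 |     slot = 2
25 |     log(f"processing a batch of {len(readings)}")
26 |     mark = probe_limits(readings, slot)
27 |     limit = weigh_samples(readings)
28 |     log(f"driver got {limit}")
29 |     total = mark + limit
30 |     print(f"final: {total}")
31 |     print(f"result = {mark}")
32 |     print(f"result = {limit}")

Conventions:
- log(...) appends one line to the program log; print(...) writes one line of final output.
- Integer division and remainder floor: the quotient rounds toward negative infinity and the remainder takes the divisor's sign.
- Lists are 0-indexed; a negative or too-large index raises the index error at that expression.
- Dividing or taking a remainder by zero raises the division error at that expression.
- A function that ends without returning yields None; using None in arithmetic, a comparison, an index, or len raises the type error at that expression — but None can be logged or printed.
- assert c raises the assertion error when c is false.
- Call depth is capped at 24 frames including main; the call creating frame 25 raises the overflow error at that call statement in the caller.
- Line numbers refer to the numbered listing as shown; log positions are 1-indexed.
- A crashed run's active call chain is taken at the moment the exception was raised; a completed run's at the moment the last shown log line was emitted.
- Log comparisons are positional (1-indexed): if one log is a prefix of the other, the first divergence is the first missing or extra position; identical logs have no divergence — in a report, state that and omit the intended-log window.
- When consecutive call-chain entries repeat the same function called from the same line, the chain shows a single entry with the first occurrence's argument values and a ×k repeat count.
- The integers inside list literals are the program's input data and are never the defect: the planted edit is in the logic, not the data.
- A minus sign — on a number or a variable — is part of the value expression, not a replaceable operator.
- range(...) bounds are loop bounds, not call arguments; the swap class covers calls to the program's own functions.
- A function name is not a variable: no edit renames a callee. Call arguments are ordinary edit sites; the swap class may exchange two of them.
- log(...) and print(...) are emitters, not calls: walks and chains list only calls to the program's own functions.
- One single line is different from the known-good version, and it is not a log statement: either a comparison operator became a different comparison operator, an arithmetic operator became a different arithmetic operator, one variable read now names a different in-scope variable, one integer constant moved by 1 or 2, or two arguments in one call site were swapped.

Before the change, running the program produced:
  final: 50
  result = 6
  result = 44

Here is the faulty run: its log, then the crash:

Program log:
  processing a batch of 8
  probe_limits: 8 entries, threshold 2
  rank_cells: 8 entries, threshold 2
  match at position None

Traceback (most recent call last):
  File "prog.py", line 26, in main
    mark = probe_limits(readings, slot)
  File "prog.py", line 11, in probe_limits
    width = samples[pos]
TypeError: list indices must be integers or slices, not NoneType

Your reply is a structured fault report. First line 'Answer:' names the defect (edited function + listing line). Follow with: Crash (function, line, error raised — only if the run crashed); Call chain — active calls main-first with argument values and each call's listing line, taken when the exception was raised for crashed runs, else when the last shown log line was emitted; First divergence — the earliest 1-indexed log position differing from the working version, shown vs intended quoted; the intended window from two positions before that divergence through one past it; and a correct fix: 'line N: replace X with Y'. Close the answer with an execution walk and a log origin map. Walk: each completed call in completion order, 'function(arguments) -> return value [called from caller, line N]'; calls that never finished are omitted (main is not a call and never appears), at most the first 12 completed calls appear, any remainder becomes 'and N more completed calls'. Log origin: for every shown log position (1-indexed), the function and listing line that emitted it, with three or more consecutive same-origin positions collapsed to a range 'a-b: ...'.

Answer: the defect is in rank_cells at line 4.
Core observation: At log position 4 the runs split — shown 'match at position None', but the working version logs 'match at position 4'.
Crash: probe_limits, line 11, TypeError.
Call chain: main -> probe_limits([10, 7, 1, 8, 2, 8, 7, 1], 2) (called at line 26).
First divergence: position 4 — the shown line 'match at position None' should read 'match at position 4'.
Intended log window:
  2: probe_limits: 8 entries, threshold 2
  3: rank_cells: 8 entries, threshold 2
  4: match at position 4
  5: weigh_samples start, 8 items
Execution walk:
  rank_cells([10, 7, 1, 8, 2, 8, 7, 1], 2) -> None  [called from probe_limits, line 9]
Log origin:
  1: logged in main at line 25
  2: logged in probe_limits at line 8
  3: logged in rank_cells at line 2
  4: logged in probe_limits at line 10
A correct fix: line 4: replace `samples[low] == low` with `samples[low] == limit`.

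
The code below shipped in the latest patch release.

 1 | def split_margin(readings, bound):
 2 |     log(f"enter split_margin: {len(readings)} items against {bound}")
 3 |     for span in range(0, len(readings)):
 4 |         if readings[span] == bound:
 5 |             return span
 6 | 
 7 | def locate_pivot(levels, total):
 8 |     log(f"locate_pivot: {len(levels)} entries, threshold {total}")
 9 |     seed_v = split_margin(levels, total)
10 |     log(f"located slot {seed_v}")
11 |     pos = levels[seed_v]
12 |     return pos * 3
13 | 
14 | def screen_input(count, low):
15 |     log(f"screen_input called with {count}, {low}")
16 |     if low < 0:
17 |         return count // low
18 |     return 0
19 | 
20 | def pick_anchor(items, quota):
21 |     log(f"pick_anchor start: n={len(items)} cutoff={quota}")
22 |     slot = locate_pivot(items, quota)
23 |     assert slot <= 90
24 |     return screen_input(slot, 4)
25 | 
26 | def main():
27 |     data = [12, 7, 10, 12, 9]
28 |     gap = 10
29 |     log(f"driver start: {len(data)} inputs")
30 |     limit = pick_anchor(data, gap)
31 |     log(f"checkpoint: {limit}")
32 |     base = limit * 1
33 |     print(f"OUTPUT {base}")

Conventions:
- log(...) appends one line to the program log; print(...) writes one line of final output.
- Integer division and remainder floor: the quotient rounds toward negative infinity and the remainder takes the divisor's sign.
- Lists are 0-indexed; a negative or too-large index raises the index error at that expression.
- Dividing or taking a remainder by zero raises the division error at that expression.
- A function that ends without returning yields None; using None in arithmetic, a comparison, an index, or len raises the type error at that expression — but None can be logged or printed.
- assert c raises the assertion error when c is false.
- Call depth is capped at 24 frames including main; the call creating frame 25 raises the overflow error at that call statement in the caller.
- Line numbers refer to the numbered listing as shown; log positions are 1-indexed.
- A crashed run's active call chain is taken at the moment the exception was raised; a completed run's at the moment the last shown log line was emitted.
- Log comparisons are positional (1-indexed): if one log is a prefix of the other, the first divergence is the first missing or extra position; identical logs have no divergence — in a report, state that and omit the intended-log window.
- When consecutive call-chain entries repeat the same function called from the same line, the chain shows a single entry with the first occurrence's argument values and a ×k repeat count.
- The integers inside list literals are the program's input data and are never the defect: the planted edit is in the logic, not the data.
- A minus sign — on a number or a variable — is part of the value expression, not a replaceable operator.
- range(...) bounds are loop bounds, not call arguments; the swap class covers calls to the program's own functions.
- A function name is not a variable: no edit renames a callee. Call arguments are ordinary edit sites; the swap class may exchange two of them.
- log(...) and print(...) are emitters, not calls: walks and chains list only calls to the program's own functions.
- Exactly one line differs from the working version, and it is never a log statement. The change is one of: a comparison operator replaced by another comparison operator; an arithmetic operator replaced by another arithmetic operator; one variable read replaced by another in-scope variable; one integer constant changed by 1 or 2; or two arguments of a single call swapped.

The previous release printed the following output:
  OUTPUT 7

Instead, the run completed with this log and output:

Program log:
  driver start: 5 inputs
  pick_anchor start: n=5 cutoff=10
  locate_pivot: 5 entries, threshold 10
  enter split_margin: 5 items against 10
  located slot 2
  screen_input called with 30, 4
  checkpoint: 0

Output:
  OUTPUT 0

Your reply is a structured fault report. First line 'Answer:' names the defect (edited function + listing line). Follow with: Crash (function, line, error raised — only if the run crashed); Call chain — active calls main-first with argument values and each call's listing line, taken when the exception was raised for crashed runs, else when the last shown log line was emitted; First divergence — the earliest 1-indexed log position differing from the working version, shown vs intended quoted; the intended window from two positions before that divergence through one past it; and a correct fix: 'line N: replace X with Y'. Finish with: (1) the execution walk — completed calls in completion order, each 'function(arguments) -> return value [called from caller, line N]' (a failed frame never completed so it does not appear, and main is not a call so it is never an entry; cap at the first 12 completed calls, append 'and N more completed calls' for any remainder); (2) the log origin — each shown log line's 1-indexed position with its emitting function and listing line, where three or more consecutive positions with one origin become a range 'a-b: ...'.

Answer: the defect is in screen_input at line 16.
Key observation: Position 7 is the first bad log line: 'checkpoint: 0' should read 'checkpoint: 7'.
Call chain: main.
First divergence: position 7 — the shown line 'checkpoint: 0' should read 'checkpoint: 7'.
Intended log window:
  5: located slot 2
  6: screen_input called with 30, 4
  7: checkpoint: 7
Execution walk:
  split_margin([12, 7, 10, 12, 9], 10) -> 2  [called from locate_pivot, line 9]
  locate_pivot([12, 7, 10, 12, 9], 10) -> 30  [called from pick_anchor, line 22]
  screen_input(30, 4) -> 0  [called from pick_anchor, line 24]
  pick_anchor([12, 7, 10, 12, 9], 10) -> 0  [called from main, line 30]
Log line origins:
  1: logged in main at line 29
  2: logged in pick_anchor at line 21
  3: logged in locate_pivot at line 8
  4: logged in split_margin at line 2
  5: logged in locate_pivot at line 10
  6: logged in screen_input at line 15
  7: logged in main at line 31
A correct fix: line 16: replace `<` with `!=`.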